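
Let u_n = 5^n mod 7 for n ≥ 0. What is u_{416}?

We have u_0 = 1,  u_1 = 5,  u_2 = 4,  u_3 = 6,  u_4 = 2,  u_5 = 3,  u_6 = 1.
The sequence repeats with period 6.
So u_{416} = u_{0 + ((416-0) mod 6)} = u_2 = 4.

4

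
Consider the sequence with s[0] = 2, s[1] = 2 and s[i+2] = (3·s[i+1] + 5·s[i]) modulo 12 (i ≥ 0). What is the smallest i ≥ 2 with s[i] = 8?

s[0] = 2, s[1] = 2, s[2] = 4, s[3] = 10, s[4] = 2, s[5] = 8, s[6] = 10, s[7] = 10, s[8] = 8, s[9] = 2, s[10] = 10, s[11] = 4, s[12] = 2, s[13] = 2.
Since (s[12], s[13]) = (s[0], s[1]) = (2, 2) (two consecutive terms determine the rest), the sequence is periodic with period 12.
The value 8 first appears (with i ≥ 2) at s[5].

5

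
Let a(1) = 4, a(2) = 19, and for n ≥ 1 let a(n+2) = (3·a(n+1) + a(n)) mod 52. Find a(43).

48

a(1) = 4,  a(2) = 19,  a(3) = 9,  a(4) = 46,  a(5) = 43,  a(6) = 19,  a(7) = 48,  a(8) = 7,  a(9) = 17,  a(10) = 6,  a(11) = 35,  a(12) = 7,  a(13) = 4,  a(14) = 19.
Since (a(13), a(14)) = (a(1), a(2)) = (4, 19) (two consecutive terms determine the rest), the sequence is periodic with period 12.
So a(43) = a(1 + ((43-1) mod 12)) = a(7) = 48.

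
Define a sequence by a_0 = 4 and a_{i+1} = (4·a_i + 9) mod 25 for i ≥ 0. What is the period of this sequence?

Listing terms: a_0 = 4; a_1 = 0; a_2 = 9; a_3 = 20; a_4 = 14; a_5 = 15; a_6 = 19; a_7 = 10; a_8 = 24; a_9 = 5; a_{10} = 4.
Since a_{10} = a_0 = 4, the sequence is periodic with period 10.

10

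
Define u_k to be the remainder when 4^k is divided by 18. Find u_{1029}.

u_1 = 4, u_2 = 16, u_3 = 10, u_4 = 4.
The sequence repeats with period 3.
(1029 - 1) mod 3 = 2, so u_{1029} = u_3 = 10.

10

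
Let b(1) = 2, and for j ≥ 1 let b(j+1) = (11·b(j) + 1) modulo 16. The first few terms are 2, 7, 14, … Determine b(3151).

b(1) = 2,  b(2) = 7,  b(3) = 14,  b(4) = 11,  b(5) = 10,  b(6) = 15,  b(7) = 6,  b(8) = 3,  b(9) = 2.
Since b(9) = b(1) = 2, the sequence is periodic with period 8.
So b(3151) = b(1 + ((3151-1) mod 8)) = b(7) = 6.

6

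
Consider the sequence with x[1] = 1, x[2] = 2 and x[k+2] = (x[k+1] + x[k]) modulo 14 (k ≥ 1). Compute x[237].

13

Listing terms: x[1] = 1, x[2] = 2, x[3] = 3, x[4] = 5, x[5] = 8, x[6] = 13, x[7] = 7, x[8] = 6, x[9] = 13, x[10] = 5, x[11] = 4, x[12] = 9, x[13] = 13, x[14] = 8, x[15] = 7, x[16] = 1, x[17] = 8, x[18] = 9, x[19] = 3, x[20] = 12, x[21] = 1, x[22] = 13, x[23] = 0, x[24] = 13, x[25] = 13, x[26] = 12, x[27] = 11, x[28] = 9, x[29] = 6, x[30] = 1, x[31] = 7, x[32] = 8, x[33] = 1, x[34] = 9, x[35] = 10, x[36] = 5, x[37] = 1, x[38] = 6, x[39] = 7, x[40] = 13, x[41] = 6, x[42] = 5, x[43] = 11, x[44] = 2, x[45] = 13, x[46] = 1, x[47] = 0, x[48] = 1, x[49] = 1, x[50] = 2.
The sequence repeats with period 48.
(237 - 1) mod 48 = 44, so x[237] = x[45] = 13.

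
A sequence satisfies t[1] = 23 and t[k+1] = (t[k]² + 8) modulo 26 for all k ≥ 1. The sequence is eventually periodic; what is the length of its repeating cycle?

3

t[1] = 23; t[2] = 17; t[3] = 11; t[4] = 25; t[5] = 9; t[6] = 11.
Since t[6] = t[3] = 11, the sequence is eventually periodic: after a pre-period of length 2 it cycles with period 3.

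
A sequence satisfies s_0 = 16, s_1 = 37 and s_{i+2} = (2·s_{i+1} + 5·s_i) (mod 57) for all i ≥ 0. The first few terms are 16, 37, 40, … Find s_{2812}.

Listing terms: s_0 = 16,  s_1 = 37,  s_2 = 40,  s_3 = 37,  s_4 = 46,  s_5 = 49,  s_6 = 43,  s_7 = 46,  s_8 = 22,  s_9 = 46,  s_{10} = 31,  s_{11} = 7,  s_{12} = 55,  s_{13} = 31,  s_{14} = 52,  s_{15} = 31,  s_{16} = 37,  s_{17} = 1,  s_{18} = 16,  s_{19} = 37.
The sequence repeats with period 18.
(2812 - 0) mod 18 = 4, so s_{2812} = s_4 = 46.

46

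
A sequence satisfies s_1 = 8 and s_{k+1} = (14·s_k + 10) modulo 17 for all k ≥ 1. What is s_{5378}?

3

Computing terms: s_1 = 8, s_2 = 3, s_3 = 1, s_4 = 7, s_5 = 6, s_6 = 9, s_7 = 0, s_8 = 10, s_9 = 14, s_{10} = 2, s_{11} = 4, s_{12} = 15, s_{13} = 16, s_{14} = 13, s_{15} = 5, s_{16} = 12, s_{17} = 8.
Since s_{17} = s_1 = 8, the sequence is periodic with period 16.
So s_{5378} = s_{1 + ((5378-1) mod 16)} = s_2 = 3.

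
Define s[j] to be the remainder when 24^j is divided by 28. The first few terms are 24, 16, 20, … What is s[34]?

4

Listing terms: s[1] = 24; s[2] = 16; s[3] = 20; s[4] = 4; s[5] = 12; s[6] = 8; s[7] = 24.
The sequence repeats with period 6.
(34 - 1) mod 6 = 3, so s[34] = s[4] = 4.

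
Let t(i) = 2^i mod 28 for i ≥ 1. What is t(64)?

16

Listing terms: t(1) = 2,  t(2) = 4,  t(3) = 8,  t(4) = 16,  t(5) = 4.
Since t(5) = t(2) = 4, the sequence is eventually periodic: after a pre-period of length 1 it cycles with period 3.
For i ≥ 2, t(i) depends only on (i - 2) mod 3. (64 - 2) mod 3 = 2, so t(64) = t(4) = 16.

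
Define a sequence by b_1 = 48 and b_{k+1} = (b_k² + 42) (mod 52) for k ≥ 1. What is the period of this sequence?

5

We have b_1 = 48,  b_2 = 6,  b_3 = 26,  b_4 = 42,  b_5 = 38,  b_6 = 30,  b_7 = 6.
Since b_7 = b_2 = 6, the sequence is eventually periodic: after a pre-period of length 1 it cycles with period 5.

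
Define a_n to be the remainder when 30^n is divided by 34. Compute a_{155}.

4

Listing terms: a_1 = 30,  a_2 = 16,  a_3 = 4,  a_4 = 18,  a_5 = 30.
The sequence repeats with period 4.
(155 - 1) mod 4 = 2, so a_{155} = a_3 = 4.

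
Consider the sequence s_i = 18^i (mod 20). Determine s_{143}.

Listing terms: s_1 = 18, s_2 = 4, s_3 = 12, s_4 = 16, s_5 = 8, s_6 = 4.
Since s_6 = s_2 = 4, the sequence is eventually periodic: after a pre-period of length 1 it cycles with period 4.
For i ≥ 2, s_i depends only on (i - 2) mod 4. (143 - 2) mod 4 = 1, so s_{143} = s_3 = 12.

12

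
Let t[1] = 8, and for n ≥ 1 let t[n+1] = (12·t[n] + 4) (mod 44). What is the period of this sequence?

11

Listing terms: t[1] = 8,  t[2] = 12,  t[3] = 16,  t[4] = 20,  t[5] = 24,  t[6] = 28,  t[7] = 32,  t[8] = 36,  t[9] = 40,  t[10] = 0,  t[11] = 4,  t[12] = 8.
The sequence repeats with period 11.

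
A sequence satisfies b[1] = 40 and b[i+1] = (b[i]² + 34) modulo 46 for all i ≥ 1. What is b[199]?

Listing terms: b[1] = 40,  b[2] = 24,  b[3] = 12,  b[4] = 40.
The sequence repeats with period 3.
So b[199] = b[1 + ((199-1) mod 3)] = b[1] = 40.

40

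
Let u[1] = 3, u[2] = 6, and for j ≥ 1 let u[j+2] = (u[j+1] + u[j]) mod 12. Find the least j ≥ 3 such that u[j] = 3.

4

u[1] = 3; u[2] = 6; u[3] = 9; u[4] = 3; u[5] = 0; u[6] = 3; u[7] = 3; u[8] = 6.
Since (u[7], u[8]) = (u[1], u[2]) = (3, 6) (two consecutive terms determine the rest), the sequence is periodic with period 6.
The value 3 first appears (with j ≥ 3) at u[4].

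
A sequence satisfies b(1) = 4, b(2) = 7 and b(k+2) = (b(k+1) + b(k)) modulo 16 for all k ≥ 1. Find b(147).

11

b(1) = 4; b(2) = 7; b(3) = 11; b(4) = 2; b(5) = 13; b(6) = 15; b(7) = 12; b(8) = 11; b(9) = 7; b(10) = 2; b(11) = 9; b(12) = 11; b(13) = 4; b(14) = 15; b(15) = 3; b(16) = 2; b(17) = 5; b(18) = 7; b(19) = 12; b(20) = 3; b(21) = 15; b(22) = 2; b(23) = 1; b(24) = 3; b(25) = 4; b(26) = 7.
The sequence repeats with period 24.
(147 - 1) mod 24 = 2, so b(147) = b(3) = 11.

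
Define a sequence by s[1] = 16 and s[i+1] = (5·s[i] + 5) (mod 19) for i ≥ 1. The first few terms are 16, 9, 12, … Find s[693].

We have s[1] = 16,  s[2] = 9,  s[3] = 12,  s[4] = 8,  s[5] = 7,  s[6] = 2,  s[7] = 15,  s[8] = 4,  s[9] = 6,  s[10] = 16.
Since s[10] = s[1] = 16, the sequence is periodic with period 9.
(693 - 1) mod 9 = 8, so s[693] = s[9] = 6.

6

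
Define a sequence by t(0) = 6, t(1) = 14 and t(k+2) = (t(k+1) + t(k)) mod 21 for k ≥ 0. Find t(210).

20

t(0) = 6,  t(1) = 14,  t(2) = 20,  t(3) = 13,  t(4) = 12,  t(5) = 4,  t(6) = 16,  t(7) = 20,  t(8) = 15,  t(9) = 14,  t(10) = 8,  t(11) = 1,  t(12) = 9,  t(13) = 10,  t(14) = 19,  t(15) = 8,  t(16) = 6,  t(17) = 14.
The sequence repeats with period 16.
(210 - 0) mod 16 = 2, so t(210) = t(2) = 20.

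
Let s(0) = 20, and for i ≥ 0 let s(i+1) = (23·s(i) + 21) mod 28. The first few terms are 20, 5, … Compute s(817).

s(0) = 20, s(1) = 5, s(2) = 24, s(3) = 13, s(4) = 12, s(5) = 17, s(6) = 20.
Since s(6) = s(0) = 20, the sequence is periodic with period 6.
(817 - 0) mod 6 = 1, so s(817) = s(1) = 5.

5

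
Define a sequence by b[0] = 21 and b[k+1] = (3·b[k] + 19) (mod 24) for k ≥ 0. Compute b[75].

22

We have b[0] = 21; b[1] = 10; b[2] = 1; b[3] = 22; b[4] = 13; b[5] = 10.
Since b[5] = b[1] = 10, the sequence is eventually periodic: after a pre-period of length 1 it cycles with period 4.
For k ≥ 1, b[k] depends only on (k - 1) mod 4. (75 - 1) mod 4 = 2, so b[75] = b[3] = 22.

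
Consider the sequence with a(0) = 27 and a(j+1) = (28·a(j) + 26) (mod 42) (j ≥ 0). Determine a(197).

40

Listing terms: a(0) = 27; a(1) = 26; a(2) = 40; a(3) = 12; a(4) = 26.
Since a(4) = a(1) = 26, the sequence is eventually periodic: after a pre-period of length 1 it cycles with period 3.
For j ≥ 1, a(j) depends only on (j - 1) mod 3. (197 - 1) mod 3 = 1, so a(197) = a(2) = 40.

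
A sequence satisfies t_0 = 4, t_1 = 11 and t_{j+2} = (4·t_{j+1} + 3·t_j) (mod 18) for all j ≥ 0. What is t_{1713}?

Listing terms: t_0 = 4, t_1 = 11, t_2 = 2, t_3 = 5, t_4 = 8, t_5 = 11, t_6 = 14, t_7 = 17, t_8 = 2, t_9 = 5.
Since (t_8, t_9) = (t_2, t_3) = (2, 5) (two consecutive terms determine the rest), the sequence is eventually periodic: after a pre-period of length 2 it cycles with period 6.
For j ≥ 2, t_j depends only on (j - 2) mod 6. (1713 - 2) mod 6 = 1, so t_{1713} = t_3 = 5.

5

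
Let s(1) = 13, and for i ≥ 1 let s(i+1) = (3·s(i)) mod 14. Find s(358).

Listing terms: s(1) = 13; s(2) = 11; s(3) = 5; s(4) = 1; s(5) = 3; s(6) = 9; s(7) = 13.
Since s(7) = s(1) = 13, the sequence is periodic with period 6.
(358 - 1) mod 6 = 3, so s(358) = s(4) = 1.

1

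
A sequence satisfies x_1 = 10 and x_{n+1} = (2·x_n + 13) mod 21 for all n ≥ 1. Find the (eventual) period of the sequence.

6

x_1 = 10; x_2 = 12; x_3 = 16; x_4 = 3; x_5 = 19; x_6 = 9; x_7 = 10.
Since x_7 = x_1 = 10, the sequence is periodic with period 6.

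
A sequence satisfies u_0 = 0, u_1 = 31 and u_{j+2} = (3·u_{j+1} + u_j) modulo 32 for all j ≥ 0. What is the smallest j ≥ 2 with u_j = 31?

u_0 = 0; u_1 = 31; u_2 = 29; u_3 = 22; u_4 = 31; u_5 = 19; u_6 = 24; u_7 = 27; u_8 = 9; u_9 = 22; u_{10} = 11; u_{11} = 23; u_{12} = 16; u_{13} = 7; u_{14} = 5; u_{15} = 22; u_{16} = 7; u_{17} = 11; u_{18} = 8; u_{19} = 3; u_{20} = 17; u_{21} = 22; u_{22} = 19; u_{23} = 15; u_{24} = 0; u_{25} = 15; u_{26} = 13; u_{27} = 22; u_{28} = 15; u_{29} = 3; u_{30} = 24; u_{31} = 11; u_{32} = 25; u_{33} = 22; u_{34} = 27; u_{35} = 7; u_{36} = 16; u_{37} = 23; u_{38} = 21; u_{39} = 22; u_{40} = 23; u_{41} = 27; u_{42} = 8; u_{43} = 19; u_{44} = 1; u_{45} = 22; u_{46} = 3; u_{47} = 31; u_{48} = 0; u_{49} = 31.
The sequence repeats with period 48.
The value 31 first appears (with j ≥ 2) at u_4.

4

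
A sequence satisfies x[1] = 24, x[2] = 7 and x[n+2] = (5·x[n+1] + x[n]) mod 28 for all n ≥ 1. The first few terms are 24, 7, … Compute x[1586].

x[1] = 24; x[2] = 7; x[3] = 3; x[4] = 22; x[5] = 1; x[6] = 27; x[7] = 24; x[8] = 7.
Since (x[7], x[8]) = (x[1], x[2]) = (24, 7) (two consecutive terms determine the rest), the sequence is periodic with period 6.
(1586 - 1) mod 6 = 1, so x[1586] = x[2] = 7.

7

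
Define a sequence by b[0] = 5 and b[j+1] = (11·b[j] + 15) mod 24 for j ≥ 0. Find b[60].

We have b[0] = 5,  b[1] = 22,  b[2] = 17,  b[3] = 10,  b[4] = 5.
Since b[4] = b[0] = 5, the sequence is periodic with period 4.
(60 - 0) mod 4 = 0, so b[60] = b[0] = 5.

5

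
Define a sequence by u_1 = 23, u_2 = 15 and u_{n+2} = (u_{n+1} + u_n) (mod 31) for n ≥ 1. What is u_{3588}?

1

Computing terms: u_1 = 23; u_2 = 15; u_3 = 7; u_4 = 22; u_5 = 29; u_6 = 20; u_7 = 18; u_8 = 7; u_9 = 25; u_{10} = 1; u_{11} = 26; u_{12} = 27; u_{13} = 22; u_{14} = 18; u_{15} = 9; u_{16} = 27; u_{17} = 5; u_{18} = 1; u_{19} = 6; u_{20} = 7; u_{21} = 13; u_{22} = 20; u_{23} = 2; u_{24} = 22; u_{25} = 24; u_{26} = 15; u_{27} = 8; u_{28} = 23; u_{29} = 0; u_{30} = 23; u_{31} = 23; u_{32} = 15.
The sequence repeats with period 30.
So u_{3588} = u_{1 + ((3588-1) mod 30)} = u_{18} = 1.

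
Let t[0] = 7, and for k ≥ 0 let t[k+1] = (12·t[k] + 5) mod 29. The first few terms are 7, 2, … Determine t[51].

Computing terms: t[0] = 7,  t[1] = 2,  t[2] = 0,  t[3] = 5,  t[4] = 7.
The sequence repeats with period 4.
So t[51] = t[0 + ((51-0) mod 4)] = t[3] = 5.

5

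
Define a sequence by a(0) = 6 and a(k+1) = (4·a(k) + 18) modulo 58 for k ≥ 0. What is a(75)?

a(0) = 6, a(1) = 42, a(2) = 12, a(3) = 8, a(4) = 50, a(5) = 44, a(6) = 20, a(7) = 40, a(8) = 4, a(9) = 34, a(10) = 38, a(11) = 54, a(12) = 2, a(13) = 26, a(14) = 6.
Since a(14) = a(0) = 6, the sequence is periodic with period 14.
So a(75) = a(0 + ((75-0) mod 14)) = a(5) = 44.

44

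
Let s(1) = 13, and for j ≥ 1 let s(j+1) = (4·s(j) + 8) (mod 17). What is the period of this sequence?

s(1) = 13; s(2) = 9; s(3) = 10; s(4) = 14; s(5) = 13.
The sequence repeats with period 4.

4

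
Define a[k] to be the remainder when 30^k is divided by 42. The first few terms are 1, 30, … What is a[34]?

30

Listing terms: a[0] = 1,  a[1] = 30,  a[2] = 18,  a[3] = 36,  a[4] = 30.
Since a[4] = a[1] = 30, the sequence is eventually periodic: after a pre-period of length 1 it cycles with period 3.
For k ≥ 1, a[k] depends only on (k - 1) mod 3. (34 - 1) mod 3 = 0, so a[34] = a[1] = 30.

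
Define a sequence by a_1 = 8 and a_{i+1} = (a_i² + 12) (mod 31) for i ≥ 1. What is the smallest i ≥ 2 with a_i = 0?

a_1 = 8; a_2 = 14; a_3 = 22; a_4 = 0; a_5 = 12; a_6 = 1; a_7 = 13; a_8 = 26; a_9 = 6; a_{10} = 17; a_{11} = 22.
Since a_{11} = a_3 = 22, the sequence is eventually periodic: after a pre-period of length 2 it cycles with period 8.
The value 0 first appears (with i ≥ 2) at a_4.

4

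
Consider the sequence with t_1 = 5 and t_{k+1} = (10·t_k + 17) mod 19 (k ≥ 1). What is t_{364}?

t_1 = 5; t_2 = 10; t_3 = 3; t_4 = 9; t_5 = 12; t_6 = 4; t_7 = 0; t_8 = 17; t_9 = 16; t_{10} = 6; t_{11} = 1; t_{12} = 8; t_{13} = 2; t_{14} = 18; t_{15} = 7; t_{16} = 11; t_{17} = 13; t_{18} = 14; t_{19} = 5.
Since t_{19} = t_1 = 5, the sequence is periodic with period 18.
So t_{364} = t_{1 + ((364-1) mod 18)} = t_4 = 9.

9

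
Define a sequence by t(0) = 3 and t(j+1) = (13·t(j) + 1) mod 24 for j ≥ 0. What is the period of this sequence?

We have t(0) = 3,  t(1) = 16,  t(2) = 17,  t(3) = 6,  t(4) = 7,  t(5) = 20,  t(6) = 21,  t(7) = 10,  t(8) = 11,  t(9) = 0,  t(10) = 1,  t(11) = 14,  t(12) = 15,  t(13) = 4,  t(14) = 5,  t(15) = 18,  t(16) = 19,  t(17) = 8,  t(18) = 9,  t(19) = 22,  t(20) = 23,  t(21) = 12,  t(22) = 13,  t(23) = 2,  t(24) = 3.
Since t(24) = t(0) = 3, the sequence is periodic with period 24.

24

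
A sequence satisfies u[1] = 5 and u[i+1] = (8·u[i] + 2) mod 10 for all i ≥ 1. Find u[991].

We have u[1] = 5,  u[2] = 2,  u[3] = 8,  u[4] = 6,  u[5] = 0,  u[6] = 2.
Since u[6] = u[2] = 2, the sequence is eventually periodic: after a pre-period of length 1 it cycles with period 4.
For i ≥ 2, u[i] depends only on (i - 2) mod 4. (991 - 2) mod 4 = 1, so u[991] = u[3] = 8.

8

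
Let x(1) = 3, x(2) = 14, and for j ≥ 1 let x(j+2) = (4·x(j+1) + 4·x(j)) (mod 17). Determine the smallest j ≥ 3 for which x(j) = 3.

5

Computing terms: x(1) = 3; x(2) = 14; x(3) = 0; x(4) = 5; x(5) = 3; x(6) = 15; x(7) = 4; x(8) = 8; x(9) = 14; x(10) = 3; x(11) = 0; x(12) = 12; x(13) = 14; x(14) = 2; x(15) = 13; x(16) = 9; x(17) = 3; x(18) = 14.
The sequence repeats with period 16.
The value 3 first appears (with j ≥ 3) at x(5).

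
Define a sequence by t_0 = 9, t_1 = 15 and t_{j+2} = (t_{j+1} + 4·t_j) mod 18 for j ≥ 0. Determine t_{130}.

Listing terms: t_0 = 9,  t_1 = 15,  t_2 = 15,  t_3 = 3,  t_4 = 9,  t_5 = 3,  t_6 = 3,  t_7 = 15,  t_8 = 9,  t_9 = 15.
The sequence repeats with period 8.
(130 - 0) mod 8 = 2, so t_{130} = t_2 = 15.

15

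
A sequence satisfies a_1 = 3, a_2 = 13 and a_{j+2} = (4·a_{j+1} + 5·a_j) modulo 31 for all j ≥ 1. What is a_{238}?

23

a_1 = 3; a_2 = 13; a_3 = 5; a_4 = 23; a_5 = 24; a_6 = 25; a_7 = 3; a_8 = 13.
The sequence repeats with period 6.
(238 - 1) mod 6 = 3, so a_{238} = a_4 = 23.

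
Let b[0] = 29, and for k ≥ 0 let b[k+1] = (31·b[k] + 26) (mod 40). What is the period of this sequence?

Listing terms: b[0] = 29, b[1] = 5, b[2] = 21, b[3] = 37, b[4] = 13, b[5] = 29.
Since b[5] = b[0] = 29, the sequence is periodic with period 5.

5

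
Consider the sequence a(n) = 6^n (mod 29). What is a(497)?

Listing terms: a(0) = 1, a(1) = 6, a(2) = 7, a(3) = 13, a(4) = 20, a(5) = 4, a(6) = 24, a(7) = 28, a(8) = 23, a(9) = 22, a(10) = 16, a(11) = 9, a(12) = 25, a(13) = 5, a(14) = 1.
Since a(14) = a(0) = 1, the sequence is periodic with period 14.
(497 - 0) mod 14 = 7, so a(497) = a(7) = 28.

28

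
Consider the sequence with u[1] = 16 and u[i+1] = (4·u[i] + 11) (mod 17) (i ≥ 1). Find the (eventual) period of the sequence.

We have u[1] = 16, u[2] = 7, u[3] = 5, u[4] = 14, u[5] = 16.
Since u[5] = u[1] = 16, the sequence is periodic with period 4.

4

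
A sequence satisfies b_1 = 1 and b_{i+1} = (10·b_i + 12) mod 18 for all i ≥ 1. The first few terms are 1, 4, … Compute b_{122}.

4

Computing terms: b_1 = 1, b_2 = 4, b_3 = 16, b_4 = 10, b_5 = 4.
Since b_5 = b_2 = 4, the sequence is eventually periodic: after a pre-period of length 1 it cycles with period 3.
For i ≥ 2, b_i depends only on (i - 2) mod 3. (122 - 2) mod 3 = 0, so b_{122} = b_2 = 4.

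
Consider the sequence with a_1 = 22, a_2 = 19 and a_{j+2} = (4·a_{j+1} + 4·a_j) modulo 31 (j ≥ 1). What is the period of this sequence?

a_1 = 22, a_2 = 19, a_3 = 9, a_4 = 19, a_5 = 19, a_6 = 28, a_7 = 2, a_8 = 27, a_9 = 23, a_{10} = 14, a_{11} = 24, a_{12} = 28, a_{13} = 22, a_{14} = 14, a_{15} = 20, a_{16} = 12, a_{17} = 4, a_{18} = 2, a_{19} = 24, a_{20} = 11, a_{21} = 16, a_{22} = 15, a_{23} = 0, a_{24} = 29, a_{25} = 23, a_{26} = 22, a_{27} = 25, a_{28} = 2, a_{29} = 15, a_{30} = 6, a_{31} = 22, a_{32} = 19.
Since (a_{31}, a_{32}) = (a_1, a_2) = (22, 19) (two consecutive terms determine the rest), the sequence is periodic with period 30.

30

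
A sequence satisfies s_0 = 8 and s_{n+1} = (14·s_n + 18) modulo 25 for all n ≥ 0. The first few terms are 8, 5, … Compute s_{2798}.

3

s_0 = 8,  s_1 = 5,  s_2 = 13,  s_3 = 0,  s_4 = 18,  s_5 = 20,  s_6 = 23,  s_7 = 15,  s_8 = 3,  s_9 = 10,  s_{10} = 8.
Since s_{10} = s_0 = 8, the sequence is periodic with period 10.
(2798 - 0) mod 10 = 8, so s_{2798} = s_8 = 3.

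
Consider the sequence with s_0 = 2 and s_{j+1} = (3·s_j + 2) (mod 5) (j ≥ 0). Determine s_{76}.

s_0 = 2, s_1 = 3, s_2 = 1, s_3 = 0, s_4 = 2.
Since s_4 = s_0 = 2, the sequence is periodic with period 4.
So s_{76} = s_{0 + ((76-0) mod 4)} = s_0 = 2.

2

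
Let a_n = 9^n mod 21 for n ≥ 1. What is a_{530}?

Computing terms: a_1 = 9, a_2 = 18, a_3 = 15, a_4 = 9.
The sequence repeats with period 3.
So a_{530} = a_{1 + ((530-1) mod 3)} = a_2 = 18.

18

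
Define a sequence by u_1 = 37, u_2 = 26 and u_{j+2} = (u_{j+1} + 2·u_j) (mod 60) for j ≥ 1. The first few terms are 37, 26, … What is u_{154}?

We have u_1 = 37, u_2 = 26, u_3 = 40, u_4 = 32, u_5 = 52, u_6 = 56, u_7 = 40, u_8 = 32.
Since (u_7, u_8) = (u_3, u_4) = (40, 32) (two consecutive terms determine the rest), the sequence is eventually periodic: after a pre-period of length 2 it cycles with period 4.
For j ≥ 3, u_j depends only on (j - 3) mod 4. (154 - 3) mod 4 = 3, so u_{154} = u_6 = 56.

56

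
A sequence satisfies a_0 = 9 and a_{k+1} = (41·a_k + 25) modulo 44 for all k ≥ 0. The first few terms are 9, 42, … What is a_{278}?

31

a_0 = 9, a_1 = 42, a_2 = 31, a_3 = 20, a_4 = 9.
Since a_4 = a_0 = 9, the sequence is periodic with period 4.
(278 - 0) mod 4 = 2, so a_{278} = a_2 = 31.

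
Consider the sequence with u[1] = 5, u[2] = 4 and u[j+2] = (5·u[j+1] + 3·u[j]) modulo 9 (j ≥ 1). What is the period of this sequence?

Listing terms: u[1] = 5, u[2] = 4, u[3] = 8, u[4] = 7, u[5] = 5, u[6] = 1, u[7] = 2, u[8] = 4, u[9] = 8.
Since (u[8], u[9]) = (u[2], u[3]) = (4, 8) (two consecutive terms determine the rest), the sequence is eventually periodic: after a pre-period of length 1 it cycles with period 6.

6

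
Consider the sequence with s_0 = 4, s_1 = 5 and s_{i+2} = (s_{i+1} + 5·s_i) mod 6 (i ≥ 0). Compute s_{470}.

1

Computing terms: s_0 = 4, s_1 = 5, s_2 = 1, s_3 = 2, s_4 = 1, s_5 = 5, s_6 = 4, s_7 = 5.
Since (s_6, s_7) = (s_0, s_1) = (4, 5) (two consecutive terms determine the rest), the sequence is periodic with period 6.
(470 - 0) mod 6 = 2, so s_{470} = s_2 = 1.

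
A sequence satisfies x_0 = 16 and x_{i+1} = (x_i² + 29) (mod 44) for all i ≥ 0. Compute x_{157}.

We have x_0 = 16,  x_1 = 21,  x_2 = 30,  x_3 = 5,  x_4 = 10,  x_5 = 41,  x_6 = 38,  x_7 = 21.
Since x_7 = x_1 = 21, the sequence is eventually periodic: after a pre-period of length 1 it cycles with period 6.
For i ≥ 1, x_i depends only on (i - 1) mod 6. (157 - 1) mod 6 = 0, so x_{157} = x_1 = 21.

21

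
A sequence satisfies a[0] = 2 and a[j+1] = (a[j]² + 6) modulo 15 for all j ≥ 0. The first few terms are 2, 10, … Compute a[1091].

1

Computing terms: a[0] = 2; a[1] = 10; a[2] = 1; a[3] = 7; a[4] = 10.
Since a[4] = a[1] = 10, the sequence is eventually periodic: after a pre-period of length 1 it cycles with period 3.
For j ≥ 1, a[j] depends only on (j - 1) mod 3. (1091 - 1) mod 3 = 1, so a[1091] = a[2] = 1.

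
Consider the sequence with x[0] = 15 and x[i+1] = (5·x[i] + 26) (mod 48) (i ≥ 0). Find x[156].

39

We have x[0] = 15; x[1] = 5; x[2] = 3; x[3] = 41; x[4] = 39; x[5] = 29; x[6] = 27; x[7] = 17; x[8] = 15.
Since x[8] = x[0] = 15, the sequence is periodic with period 8.
(156 - 0) mod 8 = 4, so x[156] = x[4] = 39.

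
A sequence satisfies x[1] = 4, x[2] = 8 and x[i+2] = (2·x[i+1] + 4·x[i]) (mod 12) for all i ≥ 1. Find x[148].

0

We have x[1] = 4, x[2] = 8, x[3] = 8, x[4] = 0, x[5] = 8, x[6] = 4, x[7] = 4, x[8] = 0, x[9] = 4, x[10] = 8.
The sequence repeats with period 8.
(148 - 1) mod 8 = 3, so x[148] = x[4] = 0.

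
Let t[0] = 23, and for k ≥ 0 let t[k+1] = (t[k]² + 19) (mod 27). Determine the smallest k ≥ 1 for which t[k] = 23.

We have t[0] = 23; t[1] = 8; t[2] = 2; t[3] = 23.
The sequence repeats with period 3.
The value 23 next appears (with k ≥ 1) at t[3].

3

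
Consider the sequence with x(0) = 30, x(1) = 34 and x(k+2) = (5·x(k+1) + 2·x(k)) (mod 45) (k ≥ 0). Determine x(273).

Listing terms: x(0) = 30, x(1) = 34, x(2) = 5, x(3) = 3, x(4) = 25, x(5) = 41, x(6) = 30, x(7) = 7, x(8) = 5, x(9) = 39, x(10) = 25, x(11) = 23, x(12) = 30, x(13) = 16, x(14) = 5, x(15) = 12, x(16) = 25, x(17) = 14, x(18) = 30, x(19) = 43, x(20) = 5, x(21) = 21, x(22) = 25, x(23) = 32, x(24) = 30, x(25) = 34.
Since (x(24), x(25)) = (x(0), x(1)) = (30, 34) (two consecutive terms determine the rest), the sequence is periodic with period 24.
So x(273) = x(0 + ((273-0) mod 24)) = x(9) = 39.

39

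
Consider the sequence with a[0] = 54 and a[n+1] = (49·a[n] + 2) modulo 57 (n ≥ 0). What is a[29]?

22

Computing terms: a[0] = 54; a[1] = 26; a[2] = 22; a[3] = 54.
Since a[3] = a[0] = 54, the sequence is periodic with period 3.
(29 - 0) mod 3 = 2, so a[29] = a[2] = 22.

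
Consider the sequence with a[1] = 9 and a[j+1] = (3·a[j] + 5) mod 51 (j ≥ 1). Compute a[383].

We have a[1] = 9; a[2] = 32; a[3] = 50; a[4] = 2; a[5] = 11; a[6] = 38; a[7] = 17; a[8] = 5; a[9] = 20; a[10] = 14; a[11] = 47; a[12] = 44; a[13] = 35; a[14] = 8; a[15] = 29; a[16] = 41; a[17] = 26; a[18] = 32.
Since a[18] = a[2] = 32, the sequence is eventually periodic: after a pre-period of length 1 it cycles with period 16.
For j ≥ 2, a[j] depends only on (j - 2) mod 16. (383 - 2) mod 16 = 13, so a[383] = a[15] = 29.

29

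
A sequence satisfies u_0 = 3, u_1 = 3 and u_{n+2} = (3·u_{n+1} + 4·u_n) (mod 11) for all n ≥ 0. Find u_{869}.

Computing terms: u_0 = 3; u_1 = 3; u_2 = 10; u_3 = 9; u_4 = 1; u_5 = 6; u_6 = 0; u_7 = 2; u_8 = 6; u_9 = 4; u_{10} = 3; u_{11} = 3.
Since (u_{10}, u_{11}) = (u_0, u_1) = (3, 3) (two consecutive terms determine the rest), the sequence is periodic with period 10.
(869 - 0) mod 10 = 9, so u_{869} = u_9 = 4.

4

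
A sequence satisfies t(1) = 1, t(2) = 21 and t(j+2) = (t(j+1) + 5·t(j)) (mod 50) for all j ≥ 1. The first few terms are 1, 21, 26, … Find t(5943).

26

We have t(1) = 1, t(2) = 21, t(3) = 26, t(4) = 31, t(5) = 11, t(6) = 16, t(7) = 21, t(8) = 1, t(9) = 6, t(10) = 11, t(11) = 41, t(12) = 46, t(13) = 1, t(14) = 31, t(15) = 36, t(16) = 41, t(17) = 21, t(18) = 26.
Since (t(17), t(18)) = (t(2), t(3)) = (21, 26) (two consecutive terms determine the rest), the sequence is eventually periodic: after a pre-period of length 1 it cycles with period 15.
For j ≥ 2, t(j) depends only on (j - 2) mod 15. (5943 - 2) mod 15 = 1, so t(5943) = t(3) = 26.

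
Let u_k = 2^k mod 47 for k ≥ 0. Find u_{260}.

u_0 = 1; u_1 = 2; u_2 = 4; u_3 = 8; u_4 = 16; u_5 = 32; u_6 = 17; u_7 = 34; u_8 = 21; u_9 = 42; u_{10} = 37; u_{11} = 27; u_{12} = 7; u_{13} = 14; u_{14} = 28; u_{15} = 9; u_{16} = 18; u_{17} = 36; u_{18} = 25; u_{19} = 3; u_{20} = 6; u_{21} = 12; u_{22} = 24; u_{23} = 1.
Since u_{23} = u_0 = 1, the sequence is periodic with period 23.
(260 - 0) mod 23 = 7, so u_{260} = u_7 = 34.

34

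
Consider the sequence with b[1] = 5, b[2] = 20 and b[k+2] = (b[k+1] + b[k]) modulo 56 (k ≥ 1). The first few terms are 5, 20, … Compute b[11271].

We have b[1] = 5,  b[2] = 20,  b[3] = 25,  b[4] = 45,  b[5] = 14,  b[6] = 3,  b[7] = 17,  b[8] = 20,  b[9] = 37,  b[10] = 1,  b[11] = 38,  b[12] = 39,  b[13] = 21,  b[14] = 4,  b[15] = 25,  b[16] = 29,  b[17] = 54,  b[18] = 27,  b[19] = 25,  b[20] = 52,  b[21] = 21,  b[22] = 17,  b[23] = 38,  b[24] = 55,  b[25] = 37,  b[26] = 36,  b[27] = 17,  b[28] = 53,  b[29] = 14,  b[30] = 11,  b[31] = 25,  b[32] = 36,  b[33] = 5,  b[34] = 41,  b[35] = 46,  b[36] = 31,  b[37] = 21,  b[38] = 52,  b[39] = 17,  b[40] = 13,  b[41] = 30,  b[42] = 43,  b[43] = 17,  b[44] = 4,  b[45] = 21,  b[46] = 25,  b[47] = 46,  b[48] = 15,  b[49] = 5,  b[50] = 20.
Since (b[49], b[50]) = (b[1], b[2]) = (5, 20) (two consecutive terms determine the rest), the sequence is periodic with period 48.
So b[11271] = b[1 + ((11271-1) mod 48)] = b[39] = 17.

17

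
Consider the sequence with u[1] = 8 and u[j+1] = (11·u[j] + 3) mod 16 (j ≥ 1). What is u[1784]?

Listing terms: u[1] = 8,  u[2] = 11,  u[3] = 12,  u[4] = 7,  u[5] = 0,  u[6] = 3,  u[7] = 4,  u[8] = 15,  u[9] = 8.
The sequence repeats with period 8.
(1784 - 1) mod 8 = 7, so u[1784] = u[8] = 15.

15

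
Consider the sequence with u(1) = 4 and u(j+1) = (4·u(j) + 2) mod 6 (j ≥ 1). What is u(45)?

Computing terms: u(1) = 4, u(2) = 0, u(3) = 2, u(4) = 4.
Since u(4) = u(1) = 4, the sequence is periodic with period 3.
So u(45) = u(1 + ((45-1) mod 3)) = u(3) = 2.

2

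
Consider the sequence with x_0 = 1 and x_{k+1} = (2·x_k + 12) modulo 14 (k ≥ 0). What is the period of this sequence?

Listing terms: x_0 = 1,  x_1 = 0,  x_2 = 12,  x_3 = 8,  x_4 = 0.
Since x_4 = x_1 = 0, the sequence is eventually periodic: after a pre-period of length 1 it cycles with period 3.

3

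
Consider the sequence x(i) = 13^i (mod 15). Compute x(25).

x(1) = 13,  x(2) = 4,  x(3) = 7,  x(4) = 1,  x(5) = 13.
Since x(5) = x(1) = 13, the sequence is periodic with period 4.
So x(25) = x(1 + ((25-1) mod 4)) = x(1) = 13.

13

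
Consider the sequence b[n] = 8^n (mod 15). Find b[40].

1

Computing terms: b[1] = 8, b[2] = 4, b[3] = 2, b[4] = 1, b[5] = 8.
Since b[5] = b[1] = 8, the sequence is periodic with period 4.
(40 - 1) mod 4 = 3, so b[40] = b[4] = 1.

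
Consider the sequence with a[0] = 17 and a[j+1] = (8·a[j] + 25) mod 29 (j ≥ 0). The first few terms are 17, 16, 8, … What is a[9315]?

Computing terms: a[0] = 17, a[1] = 16, a[2] = 8, a[3] = 2, a[4] = 12, a[5] = 5, a[6] = 7, a[7] = 23, a[8] = 6, a[9] = 15, a[10] = 0, a[11] = 25, a[12] = 22, a[13] = 27, a[14] = 9, a[15] = 10, a[16] = 18, a[17] = 24, a[18] = 14, a[19] = 21, a[20] = 19, a[21] = 3, a[22] = 20, a[23] = 11, a[24] = 26, a[25] = 1, a[26] = 4, a[27] = 28, a[28] = 17.
The sequence repeats with period 28.
So a[9315] = a[0 + ((9315-0) mod 28)] = a[19] = 21.

21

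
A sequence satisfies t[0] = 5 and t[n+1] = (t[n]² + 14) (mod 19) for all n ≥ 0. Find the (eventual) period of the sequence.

t[0] = 5,  t[1] = 1,  t[2] = 15,  t[3] = 11,  t[4] = 2,  t[5] = 18,  t[6] = 15.
Since t[6] = t[2] = 15, the sequence is eventually periodic: after a pre-period of length 2 it cycles with period 4.

4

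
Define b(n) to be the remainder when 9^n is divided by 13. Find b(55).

9

Computing terms: b(1) = 9, b(2) = 3, b(3) = 1, b(4) = 9.
The sequence repeats with period 3.
(55 - 1) mod 3 = 0, so b(55) = b(1) = 9.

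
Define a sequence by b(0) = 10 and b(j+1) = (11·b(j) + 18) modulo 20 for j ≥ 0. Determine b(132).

Listing terms: b(0) = 10,  b(1) = 8,  b(2) = 6,  b(3) = 4,  b(4) = 2,  b(5) = 0,  b(6) = 18,  b(7) = 16,  b(8) = 14,  b(9) = 12,  b(10) = 10.
The sequence repeats with period 10.
(132 - 0) mod 10 = 2, so b(132) = b(2) = 6.

6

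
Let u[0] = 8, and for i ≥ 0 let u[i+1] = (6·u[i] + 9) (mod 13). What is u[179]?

u[0] = 8; u[1] = 5; u[2] = 0; u[3] = 9; u[4] = 11; u[5] = 10; u[6] = 4; u[7] = 7; u[8] = 12; u[9] = 3; u[10] = 1; u[11] = 2; u[12] = 8.
Since u[12] = u[0] = 8, the sequence is periodic with period 12.
So u[179] = u[0 + ((179-0) mod 12)] = u[11] = 2.

2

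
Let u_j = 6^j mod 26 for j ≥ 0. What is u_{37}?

Listing terms: u_0 = 1,  u_1 = 6,  u_2 = 10,  u_3 = 8,  u_4 = 22,  u_5 = 2,  u_6 = 12,  u_7 = 20,  u_8 = 16,  u_9 = 18,  u_{10} = 4,  u_{11} = 24,  u_{12} = 14,  u_{13} = 6.
Since u_{13} = u_1 = 6, the sequence is eventually periodic: after a pre-period of length 1 it cycles with period 12.
For j ≥ 1, u_j depends only on (j - 1) mod 12. (37 - 1) mod 12 = 0, so u_{37} = u_1 = 6.

6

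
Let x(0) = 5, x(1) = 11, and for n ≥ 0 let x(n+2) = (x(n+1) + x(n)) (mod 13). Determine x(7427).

x(0) = 5, x(1) = 11, x(2) = 3, x(3) = 1, x(4) = 4, x(5) = 5, x(6) = 9, x(7) = 1, x(8) = 10, x(9) = 11, x(10) = 8, x(11) = 6, x(12) = 1, x(13) = 7, x(14) = 8, x(15) = 2, x(16) = 10, x(17) = 12, x(18) = 9, x(19) = 8, x(20) = 4, x(21) = 12, x(22) = 3, x(23) = 2, x(24) = 5, x(25) = 7, x(26) = 12, x(27) = 6, x(28) = 5, x(29) = 11.
Since (x(28), x(29)) = (x(0), x(1)) = (5, 11) (two consecutive terms determine the rest), the sequence is periodic with period 28.
So x(7427) = x(0 + ((7427-0) mod 28)) = x(7) = 1.

1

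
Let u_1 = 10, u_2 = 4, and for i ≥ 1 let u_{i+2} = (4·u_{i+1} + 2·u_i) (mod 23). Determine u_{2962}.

1

u_1 = 10,  u_2 = 4,  u_3 = 13,  u_4 = 14,  u_5 = 13,  u_6 = 11,  u_7 = 1,  u_8 = 3,  u_9 = 14,  u_{10} = 16,  u_{11} = 0,  u_{12} = 9,  u_{13} = 13,  u_{14} = 1,  u_{15} = 7,  u_{16} = 7,  u_{17} = 19,  u_{18} = 21,  u_{19} = 7,  u_{20} = 1,  u_{21} = 18,  u_{22} = 5,  u_{23} = 10,  u_{24} = 4.
Since (u_{23}, u_{24}) = (u_1, u_2) = (10, 4) (two consecutive terms determine the rest), the sequence is periodic with period 22.
So u_{2962} = u_{1 + ((2962-1) mod 22)} = u_{14} = 1.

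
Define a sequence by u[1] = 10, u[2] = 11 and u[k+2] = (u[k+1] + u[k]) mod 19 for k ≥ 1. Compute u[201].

u[1] = 10,  u[2] = 11,  u[3] = 2,  u[4] = 13,  u[5] = 15,  u[6] = 9,  u[7] = 5,  u[8] = 14,  u[9] = 0,  u[10] = 14,  u[11] = 14,  u[12] = 9,  u[13] = 4,  u[14] = 13,  u[15] = 17,  u[16] = 11,  u[17] = 9,  u[18] = 1,  u[19] = 10,  u[20] = 11.
The sequence repeats with period 18.
So u[201] = u[1 + ((201-1) mod 18)] = u[3] = 2.

2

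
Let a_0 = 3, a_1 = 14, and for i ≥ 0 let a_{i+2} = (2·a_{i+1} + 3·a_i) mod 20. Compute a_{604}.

a_0 = 3; a_1 = 14; a_2 = 17; a_3 = 16; a_4 = 3; a_5 = 14.
Since (a_4, a_5) = (a_0, a_1) = (3, 14) (two consecutive terms determine the rest), the sequence is periodic with period 4.
(604 - 0) mod 4 = 0, so a_{604} = a_0 = 3.

3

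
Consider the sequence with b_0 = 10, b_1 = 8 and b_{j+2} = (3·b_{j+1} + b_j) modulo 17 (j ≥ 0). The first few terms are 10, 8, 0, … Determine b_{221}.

Computing terms: b_0 = 10; b_1 = 8; b_2 = 0; b_3 = 8; b_4 = 7; b_5 = 12; b_6 = 9; b_7 = 5; b_8 = 7; b_9 = 9; b_{10} = 0; b_{11} = 9; b_{12} = 10; b_{13} = 5; b_{14} = 8; b_{15} = 12; b_{16} = 10; b_{17} = 8.
The sequence repeats with period 16.
So b_{221} = b_{0 + ((221-0) mod 16)} = b_{13} = 5.

5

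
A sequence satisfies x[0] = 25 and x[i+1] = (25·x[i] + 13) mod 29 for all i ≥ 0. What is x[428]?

0

x[0] = 25,  x[1] = 0,  x[2] = 13,  x[3] = 19,  x[4] = 24,  x[5] = 4,  x[6] = 26,  x[7] = 25.
The sequence repeats with period 7.
(428 - 0) mod 7 = 1, so x[428] = x[1] = 0.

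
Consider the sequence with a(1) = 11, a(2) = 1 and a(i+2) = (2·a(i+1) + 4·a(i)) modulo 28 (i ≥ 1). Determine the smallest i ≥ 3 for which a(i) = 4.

Listing terms: a(1) = 11; a(2) = 1; a(3) = 18; a(4) = 12; a(5) = 12; a(6) = 16; a(7) = 24; a(8) = 0; a(9) = 12; a(10) = 24; a(11) = 12; a(12) = 8; a(13) = 8; a(14) = 20; a(15) = 16; a(16) = 0; a(17) = 8; a(18) = 16; a(19) = 8; a(20) = 24; a(21) = 24; a(22) = 4; a(23) = 20; a(24) = 0; a(25) = 24; a(26) = 20; a(27) = 24; a(28) = 16; a(29) = 16; a(30) = 12; a(31) = 4; a(32) = 0; a(33) = 16; a(34) = 4; a(35) = 16; a(36) = 20; a(37) = 20; a(38) = 8; a(39) = 12; a(40) = 0; a(41) = 20; a(42) = 12; a(43) = 20; a(44) = 4; a(45) = 4; a(46) = 24; a(47) = 8; a(48) = 0; a(49) = 4; a(50) = 8; a(51) = 4; a(52) = 12; a(53) = 12.
Since (a(52), a(53)) = (a(4), a(5)) = (12, 12) (two consecutive terms determine the rest), the sequence is eventually periodic: after a pre-period of length 3 it cycles with period 48.
The value 4 first appears (with i ≥ 3) at a(22).

22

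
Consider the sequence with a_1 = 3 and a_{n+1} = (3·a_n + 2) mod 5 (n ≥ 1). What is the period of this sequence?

4

a_1 = 3,  a_2 = 1,  a_3 = 0,  a_4 = 2,  a_5 = 3.
Since a_5 = a_1 = 3, the sequence is periodic with period 4.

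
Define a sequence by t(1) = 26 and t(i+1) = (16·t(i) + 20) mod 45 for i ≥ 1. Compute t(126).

6

Listing terms: t(1) = 26,  t(2) = 31,  t(3) = 21,  t(4) = 41,  t(5) = 1,  t(6) = 36,  t(7) = 11,  t(8) = 16,  t(9) = 6,  t(10) = 26.
The sequence repeats with period 9.
(126 - 1) mod 9 = 8, so t(126) = t(9) = 6.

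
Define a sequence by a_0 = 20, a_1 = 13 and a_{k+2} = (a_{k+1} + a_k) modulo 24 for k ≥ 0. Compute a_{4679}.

17

a_0 = 20,  a_1 = 13,  a_2 = 9,  a_3 = 22,  a_4 = 7,  a_5 = 5,  a_6 = 12,  a_7 = 17,  a_8 = 5,  a_9 = 22,  a_{10} = 3,  a_{11} = 1,  a_{12} = 4,  a_{13} = 5,  a_{14} = 9,  a_{15} = 14,  a_{16} = 23,  a_{17} = 13,  a_{18} = 12,  a_{19} = 1,  a_{20} = 13,  a_{21} = 14,  a_{22} = 3,  a_{23} = 17,  a_{24} = 20,  a_{25} = 13.
Since (a_{24}, a_{25}) = (a_0, a_1) = (20, 13) (two consecutive terms determine the rest), the sequence is periodic with period 24.
(4679 - 0) mod 24 = 23, so a_{4679} = a_{23} = 17.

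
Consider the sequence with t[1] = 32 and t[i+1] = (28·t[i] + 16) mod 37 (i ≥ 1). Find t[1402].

We have t[1] = 32; t[2] = 24; t[3] = 22; t[4] = 3; t[5] = 26; t[6] = 4; t[7] = 17; t[8] = 11; t[9] = 28; t[10] = 23; t[11] = 31; t[12] = 33; t[13] = 15; t[14] = 29; t[15] = 14; t[16] = 1; t[17] = 7; t[18] = 27; t[19] = 32.
The sequence repeats with period 18.
(1402 - 1) mod 18 = 15, so t[1402] = t[16] = 1.

1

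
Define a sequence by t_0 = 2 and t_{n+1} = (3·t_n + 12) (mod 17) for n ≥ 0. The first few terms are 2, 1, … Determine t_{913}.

1

t_0 = 2,  t_1 = 1,  t_2 = 15,  t_3 = 6,  t_4 = 13,  t_5 = 0,  t_6 = 12,  t_7 = 14,  t_8 = 3,  t_9 = 4,  t_{10} = 7,  t_{11} = 16,  t_{12} = 9,  t_{13} = 5,  t_{14} = 10,  t_{15} = 8,  t_{16} = 2.
The sequence repeats with period 16.
So t_{913} = t_{0 + ((913-0) mod 16)} = t_1 = 1.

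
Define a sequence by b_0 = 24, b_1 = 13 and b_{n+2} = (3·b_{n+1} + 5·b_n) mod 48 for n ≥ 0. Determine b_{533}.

We have b_0 = 24; b_1 = 13; b_2 = 15; b_3 = 14; b_4 = 21; b_5 = 37; b_6 = 24; b_7 = 17; b_8 = 27; b_9 = 22; b_{10} = 9; b_{11} = 41; b_{12} = 24; b_{13} = 37; b_{14} = 39; b_{15} = 14; b_{16} = 45; b_{17} = 13; b_{18} = 24; b_{19} = 41; b_{20} = 3; b_{21} = 22; b_{22} = 33; b_{23} = 17; b_{24} = 24; b_{25} = 13.
Since (b_{24}, b_{25}) = (b_0, b_1) = (24, 13) (two consecutive terms determine the rest), the sequence is periodic with period 24.
(533 - 0) mod 24 = 5, so b_{533} = b_5 = 37.

37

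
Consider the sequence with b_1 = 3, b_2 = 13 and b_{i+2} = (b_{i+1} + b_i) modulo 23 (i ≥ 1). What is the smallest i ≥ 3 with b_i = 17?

28

We have b_1 = 3,  b_2 = 13,  b_3 = 16,  b_4 = 6,  b_5 = 22,  b_6 = 5,  b_7 = 4,  b_8 = 9,  b_9 = 13,  b_{10} = 22,  b_{11} = 12,  b_{12} = 11,  b_{13} = 0,  b_{14} = 11,  b_{15} = 11,  b_{16} = 22,  b_{17} = 10,  b_{18} = 9,  b_{19} = 19,  b_{20} = 5,  b_{21} = 1,  b_{22} = 6,  b_{23} = 7,  b_{24} = 13,  b_{25} = 20,  b_{26} = 10,  b_{27} = 7,  b_{28} = 17,  b_{29} = 1,  b_{30} = 18,  b_{31} = 19,  b_{32} = 14,  b_{33} = 10,  b_{34} = 1,  b_{35} = 11,  b_{36} = 12,  b_{37} = 0,  b_{38} = 12,  b_{39} = 12,  b_{40} = 1,  b_{41} = 13,  b_{42} = 14,  b_{43} = 4,  b_{44} = 18,  b_{45} = 22,  b_{46} = 17,  b_{47} = 16,  b_{48} = 10,  b_{49} = 3,  b_{50} = 13.
Since (b_{49}, b_{50}) = (b_1, b_2) = (3, 13) (two consecutive terms determine the rest), the sequence is periodic with period 48.
The value 17 first appears (with i ≥ 3) at b_{28}.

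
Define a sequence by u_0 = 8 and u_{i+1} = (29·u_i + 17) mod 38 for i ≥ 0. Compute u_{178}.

Listing terms: u_0 = 8; u_1 = 21; u_2 = 18; u_3 = 7; u_4 = 30; u_5 = 13; u_6 = 14; u_7 = 5; u_8 = 10; u_9 = 3; u_{10} = 28; u_{11} = 31; u_{12} = 4; u_{13} = 19; u_{14} = 36; u_{15} = 35; u_{16} = 6; u_{17} = 1; u_{18} = 8.
The sequence repeats with period 18.
So u_{178} = u_{0 + ((178-0) mod 18)} = u_{16} = 6.

6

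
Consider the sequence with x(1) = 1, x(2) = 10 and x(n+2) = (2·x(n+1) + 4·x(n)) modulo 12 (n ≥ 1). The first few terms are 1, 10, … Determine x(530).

We have x(1) = 1, x(2) = 10, x(3) = 0, x(4) = 4, x(5) = 8, x(6) = 8, x(7) = 0, x(8) = 8, x(9) = 4, x(10) = 4, x(11) = 0, x(12) = 4.
Since (x(11), x(12)) = (x(3), x(4)) = (0, 4) (two consecutive terms determine the rest), the sequence is eventually periodic: after a pre-period of length 2 it cycles with period 8.
For n ≥ 3, x(n) depends only on (n - 3) mod 8. (530 - 3) mod 8 = 7, so x(530) = x(10) = 4.

4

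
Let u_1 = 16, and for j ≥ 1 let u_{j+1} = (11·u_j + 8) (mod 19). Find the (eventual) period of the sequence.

3

Computing terms: u_1 = 16; u_2 = 13; u_3 = 18; u_4 = 16.
The sequence repeats with period 3.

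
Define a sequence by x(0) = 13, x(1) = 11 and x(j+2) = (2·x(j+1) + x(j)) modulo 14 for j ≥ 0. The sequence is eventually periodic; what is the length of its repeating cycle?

Computing terms: x(0) = 13; x(1) = 11; x(2) = 7; x(3) = 11; x(4) = 1; x(5) = 13; x(6) = 13; x(7) = 11.
Since (x(6), x(7)) = (x(0), x(1)) = (13, 11) (two consecutive terms determine the rest), the sequence is periodic with period 6.

6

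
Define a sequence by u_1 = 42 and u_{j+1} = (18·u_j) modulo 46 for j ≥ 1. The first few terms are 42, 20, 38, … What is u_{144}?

Computing terms: u_1 = 42,  u_2 = 20,  u_3 = 38,  u_4 = 40,  u_5 = 30,  u_6 = 34,  u_7 = 14,  u_8 = 22,  u_9 = 28,  u_{10} = 44,  u_{11} = 10,  u_{12} = 42.
Since u_{12} = u_1 = 42, the sequence is periodic with period 11.
(144 - 1) mod 11 = 0, so u_{144} = u_1 = 42.

42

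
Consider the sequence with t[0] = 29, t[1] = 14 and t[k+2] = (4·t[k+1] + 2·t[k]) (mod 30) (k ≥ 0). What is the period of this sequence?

Listing terms: t[0] = 29, t[1] = 14, t[2] = 24, t[3] = 4, t[4] = 4, t[5] = 24, t[6] = 14, t[7] = 14, t[8] = 24.
Since (t[7], t[8]) = (t[1], t[2]) = (14, 24) (two consecutive terms determine the rest), the sequence is eventually periodic: after a pre-period of length 1 it cycles with period 6.

6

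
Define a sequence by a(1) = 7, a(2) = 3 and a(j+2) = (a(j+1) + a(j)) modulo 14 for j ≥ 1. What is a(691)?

3

Listing terms: a(1) = 7; a(2) = 3; a(3) = 10; a(4) = 13; a(5) = 9; a(6) = 8; a(7) = 3; a(8) = 11; a(9) = 0; a(10) = 11; a(11) = 11; a(12) = 8; a(13) = 5; a(14) = 13; a(15) = 4; a(16) = 3; a(17) = 7; a(18) = 10; a(19) = 3; a(20) = 13; a(21) = 2; a(22) = 1; a(23) = 3; a(24) = 4; a(25) = 7; a(26) = 11; a(27) = 4; a(28) = 1; a(29) = 5; a(30) = 6; a(31) = 11; a(32) = 3; a(33) = 0; a(34) = 3; a(35) = 3; a(36) = 6; a(37) = 9; a(38) = 1; a(39) = 10; a(40) = 11; a(41) = 7; a(42) = 4; a(43) = 11; a(44) = 1; a(45) = 12; a(46) = 13; a(47) = 11; a(48) = 10; a(49) = 7; a(50) = 3.
The sequence repeats with period 48.
(691 - 1) mod 48 = 18, so a(691) = a(19) = 3.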